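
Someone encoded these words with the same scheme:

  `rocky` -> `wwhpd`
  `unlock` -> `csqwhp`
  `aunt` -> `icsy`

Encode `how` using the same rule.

Two shifts are in play — +8 for a/e/i/o/u, +5 for every other letter.
For how: h(cons)+5=m, o(vowel)+8=w, w(cons)+5=b.

mwb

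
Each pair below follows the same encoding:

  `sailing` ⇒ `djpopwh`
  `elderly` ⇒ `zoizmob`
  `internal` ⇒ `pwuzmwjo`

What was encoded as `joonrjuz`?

allocate

s(18)→d(3) and a(0)→j(9) fit y≡17x+9 (mod 26); the inverse of 17 mod 26 is 23. This is an affine cipher: with a=0,…,z=25, each position x becomes (17x+9) mod 26.
Reversing it on joonrjuz: j(9)→23·(9−9)≡0=a; o(14)→23·(14−9)≡11=l; o(14)→23·(14−9)≡11=l; n(13)→23·(13−9)≡14=o; r(17)→23·(17−9)≡2=c; j(9)→23·(9−9)≡0=a; u(20)→23·(20−9)≡19=t; z(25)→23·(25−9)≡4=e (all mod 26).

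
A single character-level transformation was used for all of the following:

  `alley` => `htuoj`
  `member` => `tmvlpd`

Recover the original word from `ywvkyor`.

romance

In alley: a→h is +7, l→t is +8, l→u is +9, e→o is +10 — the shift increases by 1 each position. Each letter shifts forward by (position + 7), i.e. 7, 8, 9, … — the shift grows by one for each successive letter.
Undoing it on ywvkyor: y−7=r, w−8=o, v−9=m, k−10=a, y−11=n, o−12=c, r−13=e.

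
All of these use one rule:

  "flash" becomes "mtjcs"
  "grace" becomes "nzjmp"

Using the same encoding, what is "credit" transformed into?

In flash: f→m is +7, l→t is +8, a→j is +9, s→c is +10 — the shift increases by 1 each position. Each letter shifts forward by (position + 7), i.e. 7, 8, 9, … — the shift grows by one for each successive letter.
On credit: c+7=j, r+8=z, e+9=n, d+10=n, i+11=t, t+12=f.

jznntf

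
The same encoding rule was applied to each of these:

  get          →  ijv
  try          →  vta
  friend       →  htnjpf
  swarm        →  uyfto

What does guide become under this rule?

iznfj

The shift depends on letter class: consonant g→i is +2, but vowel e→j is +5. The rule splits by letter class: vowels +5, consonants +2.
Applying it to guide: g(cons)+2=i, u(vowel)+5=z, i(vowel)+5=n, d(cons)+2=f, e(vowel)+5=j.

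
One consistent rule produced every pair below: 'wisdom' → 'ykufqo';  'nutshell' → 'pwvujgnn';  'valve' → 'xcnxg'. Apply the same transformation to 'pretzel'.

rtgvbgn

Each letter is shifted forward by 2 in the alphabet (a Caesar shift of +2).
On pretzel: p+2=r, r+2=t, e+2=g, t+2=v, z+2=b, e+2=g, l+2=n.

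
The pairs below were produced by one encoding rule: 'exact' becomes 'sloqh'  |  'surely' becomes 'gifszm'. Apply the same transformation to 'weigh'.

Compare letters: e→s is +14, x→l is +14, a→o is +14 — a constant shift. It's a constant shift of +14 (ROT14).
Applying it to weigh: w+14=k, e+14=s, i+14=w, g+14=u, h+14=v.

kswuv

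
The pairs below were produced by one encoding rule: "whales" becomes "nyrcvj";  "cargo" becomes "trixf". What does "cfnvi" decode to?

Compare letters: w→n is +17, h→y is +17, a→r is +17 — a constant shift. It's a constant shift of +17 (ROT17).
Reversing it on cfnvi: c−17=l, f−17=o, n−17=w, v−17=e, i−17=r.

lower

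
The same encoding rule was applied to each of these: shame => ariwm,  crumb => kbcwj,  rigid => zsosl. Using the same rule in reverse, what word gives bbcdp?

A repeating key of period 2 is used — shifts +8, +10 over and over.
Undoing it on bbcdp: b−8=t, b−10=r, c−8=u, d−10=t, p−8=h.

truth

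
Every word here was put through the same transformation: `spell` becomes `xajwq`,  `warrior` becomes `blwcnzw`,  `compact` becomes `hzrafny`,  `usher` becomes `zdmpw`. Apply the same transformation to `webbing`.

bpgmnyl

Shifts by position in spell: pos 0: s→x (+5), pos 1: p→a (+11), pos 2: e→j (+5), pos 3: l→w (+11) — repeating every 2. A repeating key of period 2 is used — shifts +5, +11 over and over.
On webbing: w+5=b, e+11=p, b+5=g, b+11=m, i+5=n, n+11=y, g+5=l.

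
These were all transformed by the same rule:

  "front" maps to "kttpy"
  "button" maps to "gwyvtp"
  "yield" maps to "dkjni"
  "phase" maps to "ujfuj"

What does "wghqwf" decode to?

record

Shifts by position in front: pos 0: f→k (+5), pos 1: r→t (+2), pos 2: o→t (+5), pos 3: n→p (+2) — repeating every 2. The shifts repeat in a cycle of length 2: positions 0,1,… shift by +5, +2, then the pattern repeats.
Decoding wghqwf: w−5=r, g−2=e, h−5=c, q−2=o, w−5=r, f−2=d.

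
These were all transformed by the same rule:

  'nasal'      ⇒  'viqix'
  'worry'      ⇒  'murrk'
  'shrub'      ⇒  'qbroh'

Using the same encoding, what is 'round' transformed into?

n(13)→v(21) and a(0)→i(8) fit y≡25x+8 (mod 26); the inverse of 25 mod 26 is 25. Each letter's alphabet position (a=0..z=25) is mapped through 25·x+8 mod 26 — an affine cipher.
On round: r(17)→25·17+8≡17=r; o(14)→25·14+8≡20=u; u(20)→25·20+8≡14=o; n(13)→25·13+8≡21=v; d(3)→25·3+8≡5=f (all mod 26).

ruovf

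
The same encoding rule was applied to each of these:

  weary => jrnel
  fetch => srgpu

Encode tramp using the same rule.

genzc

Compare letters: w→j is +13, e→r is +13, a→n is +13 — a constant shift. This is a Caesar cipher with shift 13.
On tramp: t+13=g, r+13=e, a+13=n, m+13=z, p+13=c.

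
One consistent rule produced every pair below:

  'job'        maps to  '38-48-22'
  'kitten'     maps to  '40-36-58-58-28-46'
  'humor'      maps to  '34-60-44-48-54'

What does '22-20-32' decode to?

bag

j(#10)→38 and o(#15)→48: differences scale by 2, so n = 2·pos + 18. With a=1..z=26, the number is 2·pos + 18.
Undoing it on 22-20-32: 22→(22−18)÷2=2=b, 20→(20−18)÷2=1=a, 32→(32−18)÷2=7=g.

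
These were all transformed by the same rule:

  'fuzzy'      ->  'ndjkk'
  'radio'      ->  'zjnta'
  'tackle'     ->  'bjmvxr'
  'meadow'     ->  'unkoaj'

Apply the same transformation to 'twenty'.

bfoyfl

The shift increases by 1 at each position, starting from +8: 8, 9, 10, ….
Applying it to twenty: t+8=b, w+9=f, e+10=o, n+11=y, t+12=f, y+13=l.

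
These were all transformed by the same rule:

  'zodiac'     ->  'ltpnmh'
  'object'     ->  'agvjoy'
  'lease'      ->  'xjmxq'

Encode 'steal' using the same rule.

eyqfx

Shifts by position in zodiac: pos 0: z→l (+12), pos 1: o→t (+5), pos 2: d→p (+12), pos 3: i→n (+5) — repeating every 2. The shifts repeat in a cycle of length 2: positions 0,1,… shift by +12, +5, then the pattern repeats.
On steal: s+12=e, t+5=y, e+12=q, a+5=f, l+12=x.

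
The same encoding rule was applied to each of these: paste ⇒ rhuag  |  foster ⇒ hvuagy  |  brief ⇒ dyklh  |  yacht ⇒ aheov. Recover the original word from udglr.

sweep

Shifts by position in paste: pos 0: p→r (+2), pos 1: a→h (+7), pos 2: s→u (+2), pos 3: t→a (+7) — repeating every 2. A repeating key of period 2 is used — shifts +2, +7 over and over.
Reversing it on udglr: u−2=s, d−7=w, g−2=e, l−7=e, r−2=p.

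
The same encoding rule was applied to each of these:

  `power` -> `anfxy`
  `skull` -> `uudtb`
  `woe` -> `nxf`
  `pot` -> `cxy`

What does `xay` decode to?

pro

The output letters match the input read backwards, each shifted +9: power reversed is rewop. Read the word backwards and shift each letter +9.
Reversing it on xay: shift back: x−9=o, a−9=r, y−9=p → orp; then reverse → pro.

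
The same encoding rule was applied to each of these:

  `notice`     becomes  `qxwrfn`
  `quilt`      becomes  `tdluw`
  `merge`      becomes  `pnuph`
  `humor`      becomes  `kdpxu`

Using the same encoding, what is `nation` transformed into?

qjwrrw

Shifts by position in notice: pos 0: n→q (+3), pos 1: o→x (+9), pos 2: t→w (+3), pos 3: i→r (+9) — repeating every 2. A repeating key of period 2 is used — shifts +3, +9 over and over.
Applying it to nation: n+3=q, a+9=j, t+3=w, i+9=r, o+3=r, n+9=w.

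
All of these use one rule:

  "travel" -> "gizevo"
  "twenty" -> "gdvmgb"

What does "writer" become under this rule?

dirgvi

Each pair mirrors across the alphabet (t↔g, r↔i, a↔z): positions sum to 25. This is the alphabet-reversal cipher (Atbash): a becomes z, b becomes y, etc.
Applying it to writer: w↔d, r↔i, i↔r, t↔g, e↔v, r↔i.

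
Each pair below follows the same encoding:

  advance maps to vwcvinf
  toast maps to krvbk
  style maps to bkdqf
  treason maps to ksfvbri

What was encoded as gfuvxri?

a(0)→v(21) and d(3)→w(22) fit y≡9x+21 (mod 26); the inverse of 9 mod 26 is 3. Treating letters as 0–25, the rule is x ↦ 9x + 21 (mod 26).
Decoding gfuvxri: g(6)→3·(6−21)≡7=h; f(5)→3·(5−21)≡4=e; u(20)→3·(20−21)≡23=x; v(21)→3·(21−21)≡0=a; x(23)→3·(23−21)≡6=g; r(17)→3·(17−21)≡14=o; i(8)→3·(8−21)≡13=n (all mod 26).

hexagon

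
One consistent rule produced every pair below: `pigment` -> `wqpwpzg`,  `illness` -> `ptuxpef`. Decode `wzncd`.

In pigment: p→w is +7, i→q is +8, g→p is +9, m→w is +10 — the shift increases by 1 each position. Letter i (0-indexed) is shifted by i+7, so successive shifts are 7, 8, 9, ….
Reversing it on wzncd: w−7=p, z−8=r, n−9=e, c−10=s, d−11=s.

press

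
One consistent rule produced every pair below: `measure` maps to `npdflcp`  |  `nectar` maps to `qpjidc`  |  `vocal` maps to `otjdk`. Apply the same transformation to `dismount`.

mbfntlqi

m(12)→n(13) and e(4)→p(15) fit y≡3x+3 (mod 26); the inverse of 3 mod 26 is 9. Treating letters as 0–25, the rule is x ↦ 3x + 3 (mod 26).
Applying it to dismount: d(3)→3·3+3≡12=m; i(8)→3·8+3≡1=b; s(18)→3·18+3≡5=f; m(12)→3·12+3≡13=n; o(14)→3·14+3≡19=t; u(20)→3·20+3≡11=l; n(13)→3·13+3≡16=q; t(19)→3·19+3≡8=i (all mod 26).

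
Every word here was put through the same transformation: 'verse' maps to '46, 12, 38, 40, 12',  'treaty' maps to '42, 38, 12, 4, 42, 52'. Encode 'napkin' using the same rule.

v(#22)→46 and e(#5)→12: differences scale by 2, so n = 2·pos + 2. Each letter becomes 2×(its alphabet position, a=1..z=26) + 2.
For napkin: n=14→30, a=1→4, p=16→34, k=11→24, i=9→20, n=14→30.

30, 4, 34, 24, 20, 30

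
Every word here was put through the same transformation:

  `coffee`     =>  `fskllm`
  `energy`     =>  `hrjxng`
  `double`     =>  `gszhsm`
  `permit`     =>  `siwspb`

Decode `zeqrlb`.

In coffee: c→f is +3, o→s is +4, f→k is +5, f→l is +6 — the shift increases by 1 each position. Letter i (0-indexed) is shifted by i+3, so successive shifts are 3, 4, 5, ….
Reversing it on zeqrlb: z−3=w, e−4=a, q−5=l, r−6=l, l−7=e, b−8=t.

wallet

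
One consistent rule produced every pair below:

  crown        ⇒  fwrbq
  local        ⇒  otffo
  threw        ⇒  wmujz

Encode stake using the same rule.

vydph

Shifts by position in crown: pos 0: c→f (+3), pos 1: r→w (+5), pos 2: o→r (+3), pos 3: w→b (+5) — repeating every 2. It's a Vigenère-style cipher with numeric key [3,5]: position i shifts by key[i mod 2].
Applying it to stake: s+3=v, t+5=y, a+3=d, k+5=p, e+3=h.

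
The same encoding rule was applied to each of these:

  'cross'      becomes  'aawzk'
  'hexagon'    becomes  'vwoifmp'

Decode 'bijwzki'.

acrobat

The output letters match the input read backwards, each shifted +8: cross reversed is ssorc. Read the word backwards and shift each letter +8.
Decoding bijwzki: shift back: b−8=t, i−8=a, j−8=b, w−8=o, z−8=r, k−8=c, i−8=a → taborca; then reverse → acrobat.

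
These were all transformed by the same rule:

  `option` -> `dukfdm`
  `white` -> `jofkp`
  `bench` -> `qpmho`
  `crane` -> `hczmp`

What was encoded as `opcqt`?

o(14)→d(3) and p(15)→u(20) fit y≡17x+25 (mod 26); the inverse of 17 mod 26 is 23. This is an affine cipher: with a=0,…,z=25, each position x becomes (17x+25) mod 26.
Undoing it on opcqt: o(14)→23·(14−25)≡7=h; p(15)→23·(15−25)≡4=e; c(2)→23·(2−25)≡17=r; q(16)→23·(16−25)≡1=b; t(19)→23·(19−25)≡18=s (all mod 26).

herbs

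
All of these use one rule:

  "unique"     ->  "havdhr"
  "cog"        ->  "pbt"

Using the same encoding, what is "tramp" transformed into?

Compare letters: u→h is +13, n→a is +13, i→v is +13 — a constant shift. Each letter is shifted forward by 13 in the alphabet (a Caesar shift of +13).
On tramp: t+13=g, r+13=e, a+13=n, m+13=z, p+13=c.

genzc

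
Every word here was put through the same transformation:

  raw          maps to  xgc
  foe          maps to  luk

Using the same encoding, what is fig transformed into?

lom

Compare letters: r→x is +6, a→g is +6, w→c is +6 — a constant shift. Each letter is shifted forward by 6 in the alphabet (a Caesar shift of +6).
For fig: f+6=l, i+6=o, g+6=m.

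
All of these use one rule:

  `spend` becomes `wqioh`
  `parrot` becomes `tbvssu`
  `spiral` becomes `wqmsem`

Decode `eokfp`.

angel

Shifts by position in spend: pos 0: s→w (+4), pos 1: p→q (+1), pos 2: e→i (+4), pos 3: n→o (+1) — repeating every 2. It's a Vigenère-style cipher with numeric key [4,1]: position i shifts by key[i mod 2].
Decoding eokfp: e−4=a, o−1=n, k−4=g, f−1=e, p−4=l.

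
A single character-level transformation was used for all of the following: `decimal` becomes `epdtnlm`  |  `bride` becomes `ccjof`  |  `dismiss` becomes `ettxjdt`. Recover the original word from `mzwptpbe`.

loveseat

Shifts by position in decimal: pos 0: d→e (+1), pos 1: e→p (+11), pos 2: c→d (+1), pos 3: i→t (+11) — repeating every 2. It's a Vigenère-style cipher with numeric key [1,11]: position i shifts by key[i mod 2].
Undoing it on mzwptpbe: m−1=l, z−11=o, w−1=v, p−11=e, t−1=s, p−11=e, b−1=a, e−11=t.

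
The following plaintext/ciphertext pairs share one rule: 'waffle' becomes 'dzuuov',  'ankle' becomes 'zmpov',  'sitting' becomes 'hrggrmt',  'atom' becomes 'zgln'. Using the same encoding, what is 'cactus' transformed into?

w(22)→d(3) and a(0)→z(25) fit y≡25x+25 (mod 26); the inverse of 25 mod 26 is 25. Treating letters as 0–25, the rule is x ↦ 25x + 25 (mod 26).
For cactus: c(2)→25·2+25≡23=x; a(0)→25·0+25≡25=z; c(2)→25·2+25≡23=x; t(19)→25·19+25≡6=g; u(20)→25·20+25≡5=f; s(18)→25·18+25≡7=h (all mod 26).

xzxgfh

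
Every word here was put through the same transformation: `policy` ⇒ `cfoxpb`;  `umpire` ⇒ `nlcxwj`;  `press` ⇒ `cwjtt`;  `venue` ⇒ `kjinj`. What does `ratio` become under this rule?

Treating letters as 0–25, the rule is x ↦ 23x + 21 (mod 26).
For ratio: r(17)→23·17+21≡22=w; a(0)→23·0+21≡21=v; t(19)→23·19+21≡16=q; i(8)→23·8+21≡23=x; o(14)→23·14+21≡5=f (all mod 26).

wvqxf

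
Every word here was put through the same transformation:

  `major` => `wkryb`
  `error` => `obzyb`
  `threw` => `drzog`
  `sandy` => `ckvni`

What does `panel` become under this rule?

Shifts by position in major: pos 0: m→w (+10), pos 1: a→k (+10), pos 2: j→r (+8), pos 3: o→y (+10), pos 4: r→b (+10) — repeating every 3. The shifts repeat in a cycle of length 3: positions 0,1,… shift by +10, +10, +8, then the pattern repeats.
For panel: p+10=z, a+10=k, n+8=v, e+10=o, l+10=v.

zkvov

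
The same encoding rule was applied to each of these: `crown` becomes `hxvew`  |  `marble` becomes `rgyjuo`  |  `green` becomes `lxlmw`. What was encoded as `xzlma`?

steer

In crown: c→h is +5, r→x is +6, o→v is +7, w→e is +8 — the shift increases by 1 each position. Each letter shifts forward by (position + 5), i.e. 5, 6, 7, … — the shift grows by one for each successive letter.
Decoding xzlma: x−5=s, z−6=t, l−7=e, m−8=e, a−9=r.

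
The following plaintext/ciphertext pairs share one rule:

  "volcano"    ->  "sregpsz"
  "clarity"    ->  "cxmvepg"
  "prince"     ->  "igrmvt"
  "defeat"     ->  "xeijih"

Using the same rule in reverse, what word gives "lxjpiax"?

twelfth

The word is reversed, then every letter is shifted forward by 4.
Undoing it on lxjpiax: shift back: l−4=h, x−4=t, j−4=f, p−4=l, i−4=e, a−4=w, x−4=t → htflewt; then reverse → twelfth.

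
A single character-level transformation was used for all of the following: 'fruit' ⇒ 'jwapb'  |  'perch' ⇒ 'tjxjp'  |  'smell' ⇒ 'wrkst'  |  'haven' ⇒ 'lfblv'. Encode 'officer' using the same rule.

sklpknb

Each letter shifts forward by (position + 4), i.e. 4, 5, 6, … — the shift grows by one for each successive letter.
Applying it to officer: o+4=s, f+5=k, f+6=l, i+7=p, c+8=k, e+9=n, r+10=b.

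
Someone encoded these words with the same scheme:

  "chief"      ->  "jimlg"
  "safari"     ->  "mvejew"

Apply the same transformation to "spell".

ppitw

Read the word backwards and shift each letter +4.
Applying it to spell: reverse → lleps; then shift: l+4=p, l+4=p, e+4=i, p+4=t, s+4=w.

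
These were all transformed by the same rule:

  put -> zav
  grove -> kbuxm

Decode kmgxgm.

The output letters match the input read backwards, each shifted +6: put reversed is tup. The word is reversed, then every letter is shifted forward by 6.
Undoing it on kmgxgm: shift back: k−6=e, m−6=g, g−6=a, x−6=r, g−6=a, m−6=g → egarag; then reverse → garage.

garage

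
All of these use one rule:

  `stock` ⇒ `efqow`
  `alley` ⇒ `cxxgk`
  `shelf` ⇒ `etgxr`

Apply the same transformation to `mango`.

The shift depends on letter class: consonant s→e is +12, but vowel o→q is +2. Vowels shift forward by 2 and consonants shift forward by 12.
On mango: m(cons)+12=y, a(vowel)+2=c, n(cons)+12=z, g(cons)+12=s, o(vowel)+2=q.

yczsq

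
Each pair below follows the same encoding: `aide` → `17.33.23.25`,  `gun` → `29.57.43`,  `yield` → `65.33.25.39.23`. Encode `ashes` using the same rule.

a(#1)→17 and i(#9)→33: differences scale by 2, so n = 2·pos + 15. Each letter becomes 2×(its alphabet position, a=1..z=26) + 15.
Applying it to ashes: a=1→17, s=19→53, h=8→31, e=5→25, s=19→53.

17.53.31.25.53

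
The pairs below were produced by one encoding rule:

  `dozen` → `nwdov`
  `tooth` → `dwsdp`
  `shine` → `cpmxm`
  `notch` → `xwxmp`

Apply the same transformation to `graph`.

Shifts by position in dozen: pos 0: d→n (+10), pos 1: o→w (+8), pos 2: z→d (+4), pos 3: e→o (+10), pos 4: n→v (+8) — repeating every 3. A repeating key of period 3 is used — shifts +10, +8, +4 over and over.
On graph: g+10=q, r+8=z, a+4=e, p+10=z, h+8=p.

qzezp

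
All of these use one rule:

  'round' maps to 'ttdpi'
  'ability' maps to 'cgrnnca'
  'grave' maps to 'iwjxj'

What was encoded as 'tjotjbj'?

Shifts by position in round: pos 0: r→t (+2), pos 1: o→t (+5), pos 2: u→d (+9), pos 3: n→p (+2), pos 4: d→i (+5) — repeating every 3. It's a Vigenère-style cipher with numeric key [2,5,9]: position i shifts by key[i mod 3].
Reversing it on tjotjbj: t−2=r, j−5=e, o−9=f, t−2=r, j−5=e, b−9=s, j−2=h.

refresh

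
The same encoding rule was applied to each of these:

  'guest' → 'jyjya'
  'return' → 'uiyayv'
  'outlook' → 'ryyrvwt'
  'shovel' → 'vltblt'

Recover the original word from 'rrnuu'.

In guest: g→j is +3, u→y is +4, e→j is +5, s→y is +6 — the shift increases by 1 each position. Letter i (0-indexed) is shifted by i+3, so successive shifts are 3, 4, 5, ….
Undoing it on rrnuu: r−3=o, r−4=n, n−5=i, u−6=o, u−7=n.

onion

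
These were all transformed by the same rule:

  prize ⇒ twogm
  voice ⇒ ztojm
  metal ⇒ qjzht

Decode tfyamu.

In prize: p→t is +4, r→w is +5, i→o is +6, z→g is +7 — the shift increases by 1 each position. The shift increases by 1 at each position, starting from +4: 4, 5, 6, ….
Reversing it on tfyamu: t−4=p, f−5=a, y−6=s, a−7=t, m−8=e, u−9=l.

pastel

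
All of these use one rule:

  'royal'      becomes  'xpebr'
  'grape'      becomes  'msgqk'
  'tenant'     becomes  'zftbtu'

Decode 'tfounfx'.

neither

Shifts by position in royal: pos 0: r→x (+6), pos 1: o→p (+1), pos 2: y→e (+6), pos 3: a→b (+1) — repeating every 2. It's a Vigenère-style cipher with numeric key [6,1]: position i shifts by key[i mod 2].
Undoing it on tfounfx: t−6=n, f−1=e, o−6=i, u−1=t, n−6=h, f−1=e, x−6=r.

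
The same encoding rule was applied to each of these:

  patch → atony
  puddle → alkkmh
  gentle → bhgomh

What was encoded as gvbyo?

Treating letters as 0–25, the rule is x ↦ 23x + 19 (mod 26).
Undoing it on gvbyo: g(6)→17·(6−19)≡13=n; v(21)→17·(21−19)≡8=i; b(1)→17·(1−19)≡6=g; y(24)→17·(24−19)≡7=h; o(14)→17·(14−19)≡19=t (all mod 26).

night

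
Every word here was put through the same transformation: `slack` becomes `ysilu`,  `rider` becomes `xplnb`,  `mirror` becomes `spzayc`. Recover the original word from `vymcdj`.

pretty

In slack: s→y is +6, l→s is +7, a→i is +8, c→l is +9 — the shift increases by 1 each position. Each letter shifts forward by (position + 6), i.e. 6, 7, 8, … — the shift grows by one for each successive letter.
Decoding vymcdj: v−6=p, y−7=r, m−8=e, c−9=t, d−10=t, j−11=y.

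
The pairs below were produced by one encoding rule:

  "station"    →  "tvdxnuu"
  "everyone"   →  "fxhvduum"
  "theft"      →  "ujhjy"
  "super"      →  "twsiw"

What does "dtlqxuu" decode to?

Each letter shifts forward by (position + 1), i.e. 1, 2, 3, … — the shift grows by one for each successive letter.
Undoing it on dtlqxuu: d−1=c, t−2=r, l−3=i, q−4=m, x−5=s, u−6=o, u−7=n.

crimson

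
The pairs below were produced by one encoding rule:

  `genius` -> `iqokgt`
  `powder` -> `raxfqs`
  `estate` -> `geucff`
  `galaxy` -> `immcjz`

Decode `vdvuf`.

The shifts repeat in a cycle of length 3: positions 0,1,… shift by +2, +12, +1, then the pattern repeats.
Undoing it on vdvuf: v−2=t, d−12=r, v−1=u, u−2=s, f−12=t.

trust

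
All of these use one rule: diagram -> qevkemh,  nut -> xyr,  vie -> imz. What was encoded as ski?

The output letters match the input read backwards, each shifted +4: diagram reversed is margaid. Two steps: reverse the string, then apply a Caesar shift of +4.
Reversing it on ski: shift back: s−4=o, k−4=g, i−4=e → oge; then reverse → ego.

ego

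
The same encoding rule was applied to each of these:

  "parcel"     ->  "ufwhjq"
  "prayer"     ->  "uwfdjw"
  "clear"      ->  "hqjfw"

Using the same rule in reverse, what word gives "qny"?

lit

It's a constant shift of +5 (ROT5).
Reversing it on qny: q−5=l, n−5=i, y−5=t.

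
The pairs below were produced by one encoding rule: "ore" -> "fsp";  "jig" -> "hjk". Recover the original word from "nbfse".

The output letters match the input read backwards, each shifted +1: ore reversed is ero. The word is reversed, then every letter is shifted forward by 1.
Decoding nbfse: shift back: n−1=m, b−1=a, f−1=e, s−1=r, e−1=d → maerd; then reverse → dream.

dream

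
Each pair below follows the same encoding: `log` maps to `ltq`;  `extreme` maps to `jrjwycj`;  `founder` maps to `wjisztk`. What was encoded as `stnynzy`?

The output letters match the input read backwards, each shifted +5: log reversed is gol. Read the word backwards and shift each letter +5.
Undoing it on stnynzy: shift back: s−5=n, t−5=o, n−5=i, y−5=t, n−5=i, z−5=u, y−5=t → noitiut; then reverse → tuition.

tuition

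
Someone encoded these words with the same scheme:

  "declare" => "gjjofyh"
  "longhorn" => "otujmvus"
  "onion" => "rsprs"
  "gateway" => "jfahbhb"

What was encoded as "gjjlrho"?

decimal

Shifts by position in declare: pos 0: d→g (+3), pos 1: e→j (+5), pos 2: c→j (+7), pos 3: l→o (+3), pos 4: a→f (+5), pos 5: r→y (+7) — repeating every 3. The shifts repeat in a cycle of length 3: positions 0,1,… shift by +3, +5, +7, then the pattern repeats.
Decoding gjjlrho: g−3=d, j−5=e, j−7=c, l−3=i, r−5=m, h−7=a, o−3=l.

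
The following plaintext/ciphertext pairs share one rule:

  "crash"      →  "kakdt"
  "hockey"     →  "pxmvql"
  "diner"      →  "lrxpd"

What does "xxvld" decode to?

polar

In crash: c→k is +8, r→a is +9, a→k is +10, s→d is +11 — the shift increases by 1 each position. Each letter shifts forward by (position + 8), i.e. 8, 9, 10, … — the shift grows by one for each successive letter.
Reversing it on xxvld: x−8=p, x−9=o, v−10=l, l−11=a, d−12=r.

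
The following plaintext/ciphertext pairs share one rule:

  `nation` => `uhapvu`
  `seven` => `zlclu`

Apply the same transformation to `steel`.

zalls

Compare letters: n→u is +7, a→h is +7, t→a is +7 — a constant shift. Every letter moves 7 places later in the alphabet, wrapping around z→a.
For steel: s+7=z, t+7=a, e+7=l, e+7=l, l+7=s.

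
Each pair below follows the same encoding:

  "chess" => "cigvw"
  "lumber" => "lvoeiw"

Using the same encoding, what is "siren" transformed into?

sjthr

In chess: c→c is +0, h→i is +1, e→g is +2, s→v is +3 — the shift increases by 1 each position. The shift increases by 1 at each position, starting from +0: 0, 1, 2, ….
For siren: s+0=s, i+1=j, r+2=t, e+3=h, n+4=r.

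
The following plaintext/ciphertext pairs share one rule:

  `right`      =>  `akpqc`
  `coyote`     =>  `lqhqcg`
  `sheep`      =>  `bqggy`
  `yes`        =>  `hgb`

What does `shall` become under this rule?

Two shifts are in play — +2 for a/e/i/o/u, +9 for every other letter.
Applying it to shall: s(cons)+9=b, h(cons)+9=q, a(vowel)+2=c, l(cons)+9=u, l(cons)+9=u.

bqcuu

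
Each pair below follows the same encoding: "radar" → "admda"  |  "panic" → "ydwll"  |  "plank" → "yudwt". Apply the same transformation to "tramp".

Vowels shift forward by 3 and consonants shift forward by 9.
Applying it to tramp: t(cons)+9=c, r(cons)+9=a, a(vowel)+3=d, m(cons)+9=v, p(cons)+9=y.

cadvy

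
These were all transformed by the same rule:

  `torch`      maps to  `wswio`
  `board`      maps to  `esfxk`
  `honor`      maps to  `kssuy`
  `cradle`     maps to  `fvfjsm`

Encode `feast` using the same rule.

The shift increases by 1 at each position, starting from +3: 3, 4, 5, ….
Applying it to feast: f+3=i, e+4=i, a+5=f, s+6=y, t+7=a.

iifya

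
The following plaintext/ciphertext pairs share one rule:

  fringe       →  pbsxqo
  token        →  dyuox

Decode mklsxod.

cabinet

Compare letters: f→p is +10, r→b is +10, i→s is +10 — a constant shift. Each letter is shifted forward by 10 in the alphabet (a Caesar shift of +10).
Decoding mklsxod: m−10=c, k−10=a, l−10=b, s−10=i, x−10=n, o−10=e, d−10=t.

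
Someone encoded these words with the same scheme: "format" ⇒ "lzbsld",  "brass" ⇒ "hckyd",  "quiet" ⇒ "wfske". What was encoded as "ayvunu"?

Shifts by position in format: pos 0: f→l (+6), pos 1: o→z (+11), pos 2: r→b (+10), pos 3: m→s (+6), pos 4: a→l (+11), pos 5: t→d (+10) — repeating every 3. It's a Vigenère-style cipher with numeric key [6,11,10]: position i shifts by key[i mod 3].
Reversing it on ayvunu: a−6=u, y−11=n, v−10=l, u−6=o, n−11=c, u−10=k.

unlock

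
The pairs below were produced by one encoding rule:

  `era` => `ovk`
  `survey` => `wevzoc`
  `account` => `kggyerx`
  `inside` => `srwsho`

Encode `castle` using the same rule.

gkwxpo

The shift depends on letter class: consonant r→v is +4, but vowel e→o is +10. Vowels shift forward by 10 and consonants shift forward by 4.
For castle: c(cons)+4=g, a(vowel)+10=k, s(cons)+4=w, t(cons)+4=x, l(cons)+4=p, e(vowel)+10=o.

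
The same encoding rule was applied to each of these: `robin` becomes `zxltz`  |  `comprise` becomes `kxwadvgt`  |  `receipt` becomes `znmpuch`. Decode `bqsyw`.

In robin: r→z is +8, o→x is +9, b→l is +10, i→t is +11 — the shift increases by 1 each position. Letter i (0-indexed) is shifted by i+8, so successive shifts are 8, 9, 10, ….
Decoding bqsyw: b−8=t, q−9=h, s−10=i, y−11=n, w−12=k.

think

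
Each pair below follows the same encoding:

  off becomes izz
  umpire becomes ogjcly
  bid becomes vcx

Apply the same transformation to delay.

xyfus

Compare letters: o→i is +20, f→z is +20, f→z is +20 — a constant shift. This is a Caesar cipher with shift 20.
Applying it to delay: d+20=x, e+20=y, l+20=f, a+20=u, y+20=s.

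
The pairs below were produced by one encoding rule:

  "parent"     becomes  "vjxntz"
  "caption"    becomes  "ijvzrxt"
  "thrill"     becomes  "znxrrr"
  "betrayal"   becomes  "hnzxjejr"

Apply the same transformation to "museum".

sdynds

The shift depends on letter class: consonant p→v is +6, but vowel a→j is +9. Vowels shift forward by 9 and consonants shift forward by 6.
On museum: m(cons)+6=s, u(vowel)+9=d, s(cons)+6=y, e(vowel)+9=n, u(vowel)+9=d, m(cons)+6=s.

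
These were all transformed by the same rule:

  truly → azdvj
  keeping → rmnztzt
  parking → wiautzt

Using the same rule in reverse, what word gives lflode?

In truly: t→a is +7, r→z is +8, u→d is +9, l→v is +10 — the shift increases by 1 each position. Each letter shifts forward by (position + 7), i.e. 7, 8, 9, … — the shift grows by one for each successive letter.
Reversing it on lflode: l−7=e, f−8=x, l−9=c, o−10=e, d−11=s, e−12=s.

excess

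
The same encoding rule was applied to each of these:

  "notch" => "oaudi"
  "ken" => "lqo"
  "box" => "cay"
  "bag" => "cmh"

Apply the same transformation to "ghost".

The shift depends on letter class: consonant n→o is +1, but vowel o→a is +12. Vowels shift forward by 12 and consonants shift forward by 1.
On ghost: g(cons)+1=h, h(cons)+1=i, o(vowel)+12=a, s(cons)+1=t, t(cons)+1=u.

hiatu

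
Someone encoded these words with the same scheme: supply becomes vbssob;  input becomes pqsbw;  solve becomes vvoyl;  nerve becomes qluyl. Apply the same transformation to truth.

The shift depends on letter class: consonant s→v is +3, but vowel u→b is +7. Two shifts are in play — +7 for a/e/i/o/u, +3 for every other letter.
For truth: t(cons)+3=w, r(cons)+3=u, u(vowel)+7=b, t(cons)+3=w, h(cons)+3=k.

wubwk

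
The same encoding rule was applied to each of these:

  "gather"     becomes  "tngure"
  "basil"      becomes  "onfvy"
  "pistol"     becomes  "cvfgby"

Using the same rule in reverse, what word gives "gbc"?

Every letter moves 13 places later in the alphabet, wrapping around z→a.
Undoing it on gbc: g−13=t, b−13=o, c−13=p.

top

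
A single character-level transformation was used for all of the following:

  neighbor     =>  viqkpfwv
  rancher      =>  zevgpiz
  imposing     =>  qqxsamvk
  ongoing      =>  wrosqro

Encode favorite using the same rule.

Shifts by position in neighbor: pos 0: n→v (+8), pos 1: e→i (+4), pos 2: i→q (+8), pos 3: g→k (+4) — repeating every 2. A repeating key of period 2 is used — shifts +8, +4 over and over.
For favorite: f+8=n, a+4=e, v+8=d, o+4=s, r+8=z, i+4=m, t+8=b, e+4=i.

nedszmbi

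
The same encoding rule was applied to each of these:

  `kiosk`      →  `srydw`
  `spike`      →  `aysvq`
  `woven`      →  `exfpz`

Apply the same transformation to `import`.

qvzzdg

In kiosk: k→s is +8, i→r is +9, o→y is +10, s→d is +11 — the shift increases by 1 each position. Each letter shifts forward by (position + 8), i.e. 8, 9, 10, … — the shift grows by one for each successive letter.
On import: i+8=q, m+9=v, p+10=z, o+11=z, r+12=d, t+13=g.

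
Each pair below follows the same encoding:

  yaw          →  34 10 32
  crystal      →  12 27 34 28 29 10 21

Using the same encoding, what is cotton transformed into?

Each letter is replaced by its alphabet position (a=1..z=26) + 9.
For cotton: c=3→12, o=15→24, t=20→29, t=20→29, o=15→24, n=14→23.

12 24 29 29 24 23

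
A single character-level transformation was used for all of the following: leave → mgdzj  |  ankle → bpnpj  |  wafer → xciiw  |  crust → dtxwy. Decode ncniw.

In leave: l→m is +1, e→g is +2, a→d is +3, v→z is +4 — the shift increases by 1 each position. Each letter shifts forward by (position + 1), i.e. 1, 2, 3, … — the shift grows by one for each successive letter.
Undoing it on ncniw: n−1=m, c−2=a, n−3=k, i−4=e, w−5=r.

maker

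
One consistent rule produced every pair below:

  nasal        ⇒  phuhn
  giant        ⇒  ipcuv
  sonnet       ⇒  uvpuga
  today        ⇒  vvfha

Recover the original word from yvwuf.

wound

It's a Vigenère-style cipher with numeric key [2,7]: position i shifts by key[i mod 2].
Reversing it on yvwuf: y−2=w, v−7=o, w−2=u, u−7=n, f−2=d.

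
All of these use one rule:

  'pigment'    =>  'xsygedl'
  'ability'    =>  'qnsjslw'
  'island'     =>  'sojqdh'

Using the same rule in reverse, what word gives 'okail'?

p(15)→x(23) and i(8)→s(18) fit y≡23x+16 (mod 26); the inverse of 23 mod 26 is 17. This is an affine cipher: with a=0,…,z=25, each position x becomes (23x+16) mod 26.
Reversing it on okail: o(14)→17·(14−16)≡18=s; k(10)→17·(10−16)≡2=c; a(0)→17·(0−16)≡14=o; i(8)→17·(8−16)≡20=u; l(11)→17·(11−16)≡19=t (all mod 26).

scout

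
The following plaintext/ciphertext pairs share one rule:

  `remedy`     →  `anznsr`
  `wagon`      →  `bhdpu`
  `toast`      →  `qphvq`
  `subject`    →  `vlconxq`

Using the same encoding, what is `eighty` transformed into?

r(17)→a(0) and e(4)→n(13) fit y≡21x+7 (mod 26); the inverse of 21 mod 26 is 5. Each letter's alphabet position (a=0..z=25) is mapped through 21·x+7 mod 26 — an affine cipher.
For eighty: e(4)→21·4+7≡13=n; i(8)→21·8+7≡19=t; g(6)→21·6+7≡3=d; h(7)→21·7+7≡24=y; t(19)→21·19+7≡16=q; y(24)→21·24+7≡17=r (all mod 26).

ntdyqr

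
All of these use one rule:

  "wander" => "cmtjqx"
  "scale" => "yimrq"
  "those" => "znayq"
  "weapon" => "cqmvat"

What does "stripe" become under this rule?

yzxuvq

The shift depends on letter class: consonant w→c is +6, but vowel a→m is +12. Vowels shift forward by 12 and consonants shift forward by 6.
On stripe: s(cons)+6=y, t(cons)+6=z, r(cons)+6=x, i(vowel)+12=u, p(cons)+6=v, e(vowel)+12=q.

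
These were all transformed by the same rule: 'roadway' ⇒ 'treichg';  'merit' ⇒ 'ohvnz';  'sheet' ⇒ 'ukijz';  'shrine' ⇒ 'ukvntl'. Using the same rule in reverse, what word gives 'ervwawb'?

In roadway: r→t is +2, o→r is +3, a→e is +4, d→i is +5 — the shift increases by 1 each position. Each letter shifts forward by (position + 2), i.e. 2, 3, 4, … — the shift grows by one for each successive letter.
Undoing it on ervwawb: e−2=c, r−3=o, v−4=r, w−5=r, a−6=u, w−7=p, b−8=t.

corrupt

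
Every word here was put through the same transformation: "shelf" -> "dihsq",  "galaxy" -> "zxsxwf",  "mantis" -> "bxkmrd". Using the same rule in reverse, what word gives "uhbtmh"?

This is an affine cipher: with a=0,…,z=25, each position x becomes (9x+23) mod 26.
Reversing it on uhbtmh: u(20)→3·(20−23)≡17=r; h(7)→3·(7−23)≡4=e; b(1)→3·(1−23)≡12=m; t(19)→3·(19−23)≡14=o; m(12)→3·(12−23)≡19=t; h(7)→3·(7−23)≡4=e (all mod 26).

remote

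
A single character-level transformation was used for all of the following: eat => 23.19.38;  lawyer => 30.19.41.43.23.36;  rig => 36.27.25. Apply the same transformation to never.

Letters become their 1-based position plus 18 (so a→19, b→20, …).
Applying it to never: n=14→32, e=5→23, v=22→40, e=5→23, r=18→36.

32.23.40.23.36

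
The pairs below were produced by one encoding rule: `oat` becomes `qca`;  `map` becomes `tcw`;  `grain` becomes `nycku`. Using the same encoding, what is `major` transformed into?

tcqqy

The shift depends on letter class: consonant t→a is +7, but vowel o→q is +2. The rule splits by letter class: vowels +2, consonants +7.
For major: m(cons)+7=t, a(vowel)+2=c, j(cons)+7=q, o(vowel)+2=q, r(cons)+7=y.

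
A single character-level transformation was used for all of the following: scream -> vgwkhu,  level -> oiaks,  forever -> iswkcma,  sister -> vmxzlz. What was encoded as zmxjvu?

wisdom

In scream: s→v is +3, c→g is +4, r→w is +5, e→k is +6 — the shift increases by 1 each position. The shift increases by 1 at each position, starting from +3: 3, 4, 5, ….
Reversing it on zmxjvu: z−3=w, m−4=i, x−5=s, j−6=d, v−7=o, u−8=m.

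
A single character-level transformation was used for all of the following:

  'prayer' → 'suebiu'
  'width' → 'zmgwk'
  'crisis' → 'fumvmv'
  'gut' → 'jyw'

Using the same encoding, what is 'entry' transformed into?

iqwub

Vowels shift forward by 4 and consonants shift forward by 3.
Applying it to entry: e(vowel)+4=i, n(cons)+3=q, t(cons)+3=w, r(cons)+3=u, y(cons)+3=b.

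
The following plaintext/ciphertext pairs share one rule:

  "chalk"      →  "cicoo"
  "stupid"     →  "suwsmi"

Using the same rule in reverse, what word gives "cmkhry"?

Letter i (0-indexed) is shifted by i+0, so successive shifts are 0, 1, 2, ….
Undoing it on cmkhry: c−0=c, m−1=l, k−2=i, h−3=e, r−4=n, y−5=t.

client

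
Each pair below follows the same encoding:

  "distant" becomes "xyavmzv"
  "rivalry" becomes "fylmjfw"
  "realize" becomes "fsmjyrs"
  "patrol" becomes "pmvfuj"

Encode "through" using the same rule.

d(3)→x(23) and i(8)→y(24) fit y≡21x+12 (mod 26); the inverse of 21 mod 26 is 5. Each letter's alphabet position (a=0..z=25) is mapped through 21·x+12 mod 26 — an affine cipher.
Applying it to through: t(19)→21·19+12≡21=v; h(7)→21·7+12≡3=d; r(17)→21·17+12≡5=f; o(14)→21·14+12≡20=u; u(20)→21·20+12≡16=q; g(6)→21·6+12≡8=i; h(7)→21·7+12≡3=d (all mod 26).

vdfuqid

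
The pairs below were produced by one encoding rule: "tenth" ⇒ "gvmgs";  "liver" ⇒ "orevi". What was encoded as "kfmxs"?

punch

Each pair mirrors across the alphabet (t↔g, e↔v, n↔m): positions sum to 25. This is the alphabet-reversal cipher (Atbash): a becomes z, b becomes y, etc.
Reversing it on kfmxs: k↔p, f↔u, m↔n, x↔c, s↔h.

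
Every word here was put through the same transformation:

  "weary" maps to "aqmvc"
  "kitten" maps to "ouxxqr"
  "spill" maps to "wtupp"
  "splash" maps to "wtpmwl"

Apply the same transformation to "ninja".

The shift depends on letter class: consonant w→a is +4, but vowel e→q is +12. Vowels shift forward by 12 and consonants shift forward by 4.
Applying it to ninja: n(cons)+4=r, i(vowel)+12=u, n(cons)+4=r, j(cons)+4=n, a(vowel)+12=m.

rurnm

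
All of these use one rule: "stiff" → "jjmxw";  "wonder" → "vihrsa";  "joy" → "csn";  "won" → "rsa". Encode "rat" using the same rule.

Two steps: reverse the string, then apply a Caesar shift of +4.
On rat: reverse → tar; then shift: t+4=x, a+4=e, r+4=v.

xev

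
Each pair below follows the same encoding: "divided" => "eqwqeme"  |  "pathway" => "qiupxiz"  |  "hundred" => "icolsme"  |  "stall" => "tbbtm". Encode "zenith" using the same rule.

amoqup

Shifts by position in divided: pos 0: d→e (+1), pos 1: i→q (+8), pos 2: v→w (+1), pos 3: i→q (+8) — repeating every 2. A repeating key of period 2 is used — shifts +1, +8 over and over.
On zenith: z+1=a, e+8=m, n+1=o, i+8=q, t+1=u, h+8=p.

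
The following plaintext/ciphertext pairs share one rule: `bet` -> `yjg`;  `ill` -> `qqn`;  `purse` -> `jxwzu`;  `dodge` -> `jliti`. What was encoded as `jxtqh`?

The output letters match the input read backwards, each shifted +5: bet reversed is teb. The word is reversed, then every letter is shifted forward by 5.
Decoding jxtqh: shift back: j−5=e, x−5=s, t−5=o, q−5=l, h−5=c → esolc; then reverse → close.

close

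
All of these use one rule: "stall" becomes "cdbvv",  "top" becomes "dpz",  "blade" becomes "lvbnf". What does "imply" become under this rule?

jwzvi

The shift depends on letter class: consonant s→c is +10, but vowel a→b is +1. Two shifts are in play — +1 for a/e/i/o/u, +10 for every other letter.
On imply: i(vowel)+1=j, m(cons)+10=w, p(cons)+10=z, l(cons)+10=v, y(cons)+10=i.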